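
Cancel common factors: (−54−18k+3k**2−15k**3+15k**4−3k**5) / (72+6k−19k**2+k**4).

Euclidean algorithm in ℚ[k]:
  −3k**5+15k**4−15k**3+3k**2−18k−54 = (−3k+15)(k**4−19k**2+6k+72) + (−72k**3+306k**2+108k−1134)
  k**4−19k**2+6k+72 = (−(1/72)k−17/288)(−72k**3+306k**2+108k−1134) + ((9/16)k**2−(27/8)k+81/16)
  −72k**3+306k**2+108k−1134 = (−128k−224)((9/16)k**2−(27/8)k+81/16) + (0)
Last nonzero remainder: (9/16)k**2−(27/8)k+81/16. Dividing through by 9/16 gives the monic gcd k**2−6k+9.
Cancel k**2−6k+9 from numerator and denominator to get the reduced form.

(−6−6k−3k**2−3k**3)/(8+6k+k**2)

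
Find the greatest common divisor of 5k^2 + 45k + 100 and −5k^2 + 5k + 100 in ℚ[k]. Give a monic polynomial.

Apply the Euclidean algorithm:
  5k^2 + 45k + 100 = (−1)(−5k^2 + 5k + 100) + (50k + 200)
  −5k^2 + 5k + 100 = (−(1/10)k + 1/2)(50k + 200) + (0)
Last nonzero remainder: 50k + 200. Dividing through by 50 gives the monic gcd k + 4.

k + 4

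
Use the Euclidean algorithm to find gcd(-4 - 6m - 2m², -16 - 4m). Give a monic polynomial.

1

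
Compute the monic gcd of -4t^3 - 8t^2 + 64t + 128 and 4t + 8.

Repeated division with remainder:
  -4t^3 - 8t^2 + 64t + 128 = (-t^2 + 16)(4t + 8) + (0)
Last nonzero remainder: 4t + 8. Dividing through by 4 gives the monic gcd t + 2.

t + 2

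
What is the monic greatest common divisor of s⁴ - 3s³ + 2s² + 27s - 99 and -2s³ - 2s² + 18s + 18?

s² - 9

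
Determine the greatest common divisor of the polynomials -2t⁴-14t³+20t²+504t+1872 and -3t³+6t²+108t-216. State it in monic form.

Euclidean algorithm in ℚ[t]:
  -2t⁴-14t³+20t²+504t+1872 = ((2/3)t+6)(-3t³+6t²+108t-216) + (-88t²+3168)
  -3t³+6t²+108t-216 = ((3/88)t-3/44)(-88t²+3168) + (0)
Last nonzero remainder: -88t²+3168. Dividing through by -88 gives the monic gcd t²-36.

t²-36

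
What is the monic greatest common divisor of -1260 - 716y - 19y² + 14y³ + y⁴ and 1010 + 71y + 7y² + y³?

Apply the Euclidean algorithm:
  y⁴ + 14y³ - 19y² - 716y - 1260 = (y + 7)(y³ + 7y² + 71y + 1010) + (-139y² - 2223y - 8330)
  y³ + 7y² + 71y + 1010 = (-(1/139)y + 1250/19321)(-139y² - 2223y - 8330) + ((2992671/19321)y + 29926710/19321)
  -139y² - 2223y - 8330 = (-(2685619/2992671)y - 16094393/2992671)((2992671/19321)y + 29926710/19321) + (0)
Last nonzero remainder: (2992671/19321)y + 29926710/19321. Dividing through by 2992671/19321 gives the monic gcd y + 10.

10 + y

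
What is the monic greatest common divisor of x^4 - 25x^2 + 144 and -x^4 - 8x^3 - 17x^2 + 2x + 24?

x^2 + 7x + 12

Repeated division with remainder:
  x^4 - 25x^2 + 144 = (-1)(-x^4 - 8x^3 - 17x^2 + 2x + 24) + (-8x^3 - 42x^2 + 2x + 168)
  -x^4 - 8x^3 - 17x^2 + 2x + 24 = ((1/8)x + 11/32)(-8x^3 - 42x^2 + 2x + 168) + (-(45/16)x^2 - (315/16)x - 135/4)
  -8x^3 - 42x^2 + 2x + 168 = ((128/45)x - 224/45)(-(45/16)x^2 - (315/16)x - 135/4) + (0)
Last nonzero remainder: -(45/16)x^2 - (315/16)x - 135/4. Dividing through by -45/16 gives the monic gcd x^2 + 7x + 12.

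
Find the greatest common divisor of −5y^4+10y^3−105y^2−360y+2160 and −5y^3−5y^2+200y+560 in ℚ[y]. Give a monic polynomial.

y+4

Apply the Euclidean algorithm:
  −5y^4+10y^3−105y^2−360y+2160 = (y−3)(−5y^3−5y^2+200y+560) + (−320y^2−320y+3840)
  −5y^3−5y^2+200y+560 = ((1/64)y)(−320y^2−320y+3840) + (140y+560)
  −320y^2−320y+3840 = (−(16/7)y+48/7)(140y+560) + (0)
Last nonzero remainder: 140y+560. Dividing through by 140 gives the monic gcd y+4.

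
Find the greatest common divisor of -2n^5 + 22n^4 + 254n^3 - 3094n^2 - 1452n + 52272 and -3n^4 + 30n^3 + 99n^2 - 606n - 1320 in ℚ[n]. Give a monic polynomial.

Apply the Euclidean algorithm:
  -2n^5 + 22n^4 + 254n^3 - 3094n^2 - 1452n + 52272 = ((2/3)n - 2/3)(-3n^4 + 30n^3 + 99n^2 - 606n - 1320) + (208n^3 - 2624n^2 - 976n + 51392)
  -3n^4 + 30n^3 + 99n^2 - 606n - 1320 = (-(3/208)n - 51/1352)(208n^3 - 2624n^2 - 976n + 51392) + (-(2376/169)n^2 + (16632/169)n + 104544/169)
  208n^3 - 2624n^2 - 976n + 51392 = (-(4394/297)n + 24674/297)(-(2376/169)n^2 + (16632/169)n + 104544/169) + (0)
Last nonzero remainder: -(2376/169)n^2 + (16632/169)n + 104544/169. Dividing through by -2376/169 gives the monic gcd n^2 - 7n - 44.

n^2 - 7n - 44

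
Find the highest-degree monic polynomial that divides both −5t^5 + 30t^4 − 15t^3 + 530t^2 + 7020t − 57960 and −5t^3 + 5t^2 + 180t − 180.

t^2 − 36

By polynomial division,
  −5t^5 + 30t^4 − 15t^3 + 530t^2 + 7020t − 57960 = (t^2 − 5t + 34)(−5t^3 + 5t^2 + 180t − 180) + (1440t^2 − 51840)
  −5t^3 + 5t^2 + 180t − 180 = (−(1/288)t + 1/288)(1440t^2 − 51840) + (0)
Last nonzero remainder: 1440t^2 − 51840. Dividing through by 1440 gives the monic gcd t^2 − 36.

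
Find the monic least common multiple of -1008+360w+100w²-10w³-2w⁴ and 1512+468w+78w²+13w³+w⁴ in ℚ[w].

18144-6480w-1296w²-14w⁴+5w⁵+w⁶

Apply the Euclidean algorithm:
  -2w⁴-10w³+100w²+360w-1008 = (-2)(w⁴+13w³+78w²+468w+1512) + (16w³+256w²+1296w+2016)
  w⁴+13w³+78w²+468w+1512 = ((1/16)w-3/16)(16w³+256w²+1296w+2016) + (45w²+585w+1890)
  16w³+256w²+1296w+2016 = ((16/45)w+16/15)(45w²+585w+1890) + (0)
Last nonzero remainder: 45w²+585w+1890. Dividing through by 45 gives the monic gcd w²+13w+42.
Then lcm(f, g) = f·g / gcd(f, g); expanding and making the result monic gives the answer.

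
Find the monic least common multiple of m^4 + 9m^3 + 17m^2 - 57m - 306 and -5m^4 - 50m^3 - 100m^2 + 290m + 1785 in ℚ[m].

m^5 + 16m^4 + 80m^3 + 62m^2 - 705m - 2142

By polynomial division,
  m^4 + 9m^3 + 17m^2 - 57m - 306 = (-1/5)(-5m^4 - 50m^3 - 100m^2 + 290m + 1785) + (-m^3 - 3m^2 + m + 51)
  -5m^4 - 50m^3 - 100m^2 + 290m + 1785 = (5m + 35)(-m^3 - 3m^2 + m + 51) + (0)
Last nonzero remainder: -m^3 - 3m^2 + m + 51. Dividing through by -1 gives the monic gcd m^3 + 3m^2 - m - 51.
Then lcm(f, g) = f·g / gcd(f, g); expanding and making the result monic gives the answer.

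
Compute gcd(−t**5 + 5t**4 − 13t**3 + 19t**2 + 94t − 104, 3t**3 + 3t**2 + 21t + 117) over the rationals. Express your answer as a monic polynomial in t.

t**2 − 2t + 13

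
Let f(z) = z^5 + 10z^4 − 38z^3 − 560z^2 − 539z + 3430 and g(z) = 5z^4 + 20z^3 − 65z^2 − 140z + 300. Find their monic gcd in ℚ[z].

z^2 + 3z − 10

Apply the Euclidean algorithm:
  z^5 + 10z^4 − 38z^3 − 560z^2 − 539z + 3430 = ((1/5)z + 6/5)(5z^4 + 20z^3 − 65z^2 − 140z + 300) + (−49z^3 − 454z^2 − 431z + 3070)
  5z^4 + 20z^3 − 65z^2 − 140z + 300 = (−(5/49)z + 1290/2401)(−49z^3 − 454z^2 − 431z + 3070) + ((324000/2401)z^2 + (972000/2401)z − 3240000/2401)
  −49z^3 − 454z^2 − 431z + 3070 = (−(117649/324000)z − 737107/324000)((324000/2401)z^2 + (972000/2401)z − 3240000/2401) + (0)
Last nonzero remainder: (324000/2401)z^2 + (972000/2401)z − 3240000/2401. Dividing through by 324000/2401 gives the monic gcd z^2 + 3z − 10.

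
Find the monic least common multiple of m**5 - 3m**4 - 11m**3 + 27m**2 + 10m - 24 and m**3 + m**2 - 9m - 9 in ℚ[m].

m**6 - 6m**5 - 2m**4 + 60m**3 - 71m**2 - 54m + 72

Euclidean algorithm in ℚ[m]:
  m**5 - 3m**4 - 11m**3 + 27m**2 + 10m - 24 = (m**2 - 4m + 2)(m**3 + m**2 - 9m - 9) + (-2m**2 - 8m - 6)
  m**3 + m**2 - 9m - 9 = (-(1/2)m + 3/2)(-2m**2 - 8m - 6) + (0)
Last nonzero remainder: -2m**2 - 8m - 6. Dividing through by -2 gives the monic gcd m**2 + 4m + 3.
Then lcm(f, g) = f·g / gcd(f, g); expanding and making the result monic gives the answer.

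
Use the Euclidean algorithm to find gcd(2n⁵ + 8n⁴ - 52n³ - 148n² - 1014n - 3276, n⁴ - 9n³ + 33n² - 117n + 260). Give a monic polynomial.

n² + 13

Euclidean algorithm in ℚ[n]:
  2n⁵ + 8n⁴ - 52n³ - 148n² - 1014n - 3276 = (2n + 26)(n⁴ - 9n³ + 33n² - 117n + 260) + (116n³ - 772n² + 1508n - 10036)
  n⁴ - 9n³ + 33n² - 117n + 260 = ((1/116)n - 17/841)(116n³ - 772n² + 1508n - 10036) + ((3696/841)n² + 48048/841)
  116n³ - 772n² + 1508n - 10036 = ((24389/924)n - 162313/924)((3696/841)n² + 48048/841) + (0)
Last nonzero remainder: (3696/841)n² + 48048/841. Dividing through by 3696/841 gives the monic gcd n² + 13.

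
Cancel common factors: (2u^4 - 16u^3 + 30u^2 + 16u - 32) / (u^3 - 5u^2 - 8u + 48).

(2u^2 - 2)/(u + 3)

Euclidean algorithm in ℚ[u]:
  2u^4 - 16u^3 + 30u^2 + 16u - 32 = (2u - 6)(u^3 - 5u^2 - 8u + 48) + (16u^2 - 128u + 256)
  u^3 - 5u^2 - 8u + 48 = ((1/16)u + 3/16)(16u^2 - 128u + 256) + (0)
Last nonzero remainder: 16u^2 - 128u + 256. Dividing through by 16 gives the monic gcd u^2 - 8u + 16.
Cancel u^2 - 8u + 16 from numerator and denominator to get the reduced form.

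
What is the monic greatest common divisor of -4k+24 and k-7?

Repeated division with remainder:
  -4k+24 = (-4)(k-7) + (-4)
  k-7 = (-(1/4)k+7/4)(-4) + (0)
The last nonzero remainder is the constant -4, so the polynomials are coprime and gcd = 1.

1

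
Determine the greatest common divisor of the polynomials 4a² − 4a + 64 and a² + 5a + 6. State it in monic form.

1

Apply the Euclidean algorithm:
  4a² − 4a + 64 = (4)(a² + 5a + 6) + (−24a + 40)
  a² + 5a + 6 = (−(1/24)a − 5/18)(−24a + 40) + (154/9)
  −24a + 40 = (−(108/77)a + 180/77)(154/9) + (0)
The last nonzero remainder is the constant 154/9, so the polynomials are coprime and gcd = 1.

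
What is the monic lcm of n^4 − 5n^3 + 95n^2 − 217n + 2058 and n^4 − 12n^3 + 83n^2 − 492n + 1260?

Euclidean algorithm in ℚ[n]:
  n^4 − 5n^3 + 95n^2 − 217n + 2058 = (n^4 − 12n^3 + 83n^2 − 492n + 1260) + (7n^3 + 12n^2 + 275n + 798)
  n^4 − 12n^3 + 83n^2 − 492n + 1260 = ((1/7)n − 96/49)(7n^3 + 12n^2 + 275n + 798) + ((3294/49)n^2 − (3294/49)n + 19764/7)
  7n^3 + 12n^2 + 275n + 798 = ((343/3294)n + 931/3294)((3294/49)n^2 − (3294/49)n + 19764/7) + (0)
Last nonzero remainder: (3294/49)n^2 − (3294/49)n + 19764/7. Dividing through by 3294/49 gives the monic gcd n^2 − n + 42.
Then lcm(f, g) = f·g / gcd(f, g); expanding and making the result monic gives the answer.

n^6 − 16n^5 + 180n^4 − 1412n^3 + 7295n^2 − 29148n + 61740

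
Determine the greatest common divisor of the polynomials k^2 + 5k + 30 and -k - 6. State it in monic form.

1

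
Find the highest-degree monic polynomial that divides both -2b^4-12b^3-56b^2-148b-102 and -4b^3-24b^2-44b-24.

Euclidean algorithm in ℚ[b]:
  -2b^4-12b^3-56b^2-148b-102 = ((1/2)b)(-4b^3-24b^2-44b-24) + (-34b^2-136b-102)
  -4b^3-24b^2-44b-24 = ((2/17)b+4/17)(-34b^2-136b-102) + (0)
Last nonzero remainder: -34b^2-136b-102. Dividing through by -34 gives the monic gcd b^2+4b+3.

b^2+4b+3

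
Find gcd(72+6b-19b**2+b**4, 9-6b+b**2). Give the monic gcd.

Apply the Euclidean algorithm:
  b**4-19b**2+6b+72 = (b**2+6b+8)(b**2-6b+9) + (0)
The last nonzero remainder b**2-6b+9 is already monic.

9-6b+b**2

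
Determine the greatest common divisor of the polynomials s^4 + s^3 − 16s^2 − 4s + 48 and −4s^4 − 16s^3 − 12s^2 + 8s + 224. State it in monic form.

By polynomial division,
  s^4 + s^3 − 16s^2 − 4s + 48 = (−1/4)(−4s^4 − 16s^3 − 12s^2 + 8s + 224) + (−3s^3 − 19s^2 − 2s + 104)
  −4s^4 − 16s^3 − 12s^2 + 8s + 224 = ((4/3)s − 28/9)(−3s^3 − 19s^2 − 2s + 104) + (−(616/9)s^2 − (1232/9)s + 4928/9)
  −3s^3 − 19s^2 − 2s + 104 = ((27/616)s + 117/616)(−(616/9)s^2 − (1232/9)s + 4928/9) + (0)
Last nonzero remainder: −(616/9)s^2 − (1232/9)s + 4928/9. Dividing through by −616/9 gives the monic gcd s^2 + 2s − 8.

s^2 + 2s − 8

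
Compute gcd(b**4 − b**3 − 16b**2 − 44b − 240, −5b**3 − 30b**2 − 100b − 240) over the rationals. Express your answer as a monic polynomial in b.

Repeated division with remainder:
  b**4 − b**3 − 16b**2 − 44b − 240 = (−(1/5)b + 7/5)(−5b**3 − 30b**2 − 100b − 240) + (6b**2 + 48b + 96)
  −5b**3 − 30b**2 − 100b − 240 = (−(5/6)b + 5/3)(6b**2 + 48b + 96) + (−100b − 400)
  6b**2 + 48b + 96 = (−(3/50)b − 6/25)(−100b − 400) + (0)
Last nonzero remainder: −100b − 400. Dividing through by −100 gives the monic gcd b + 4.

b + 4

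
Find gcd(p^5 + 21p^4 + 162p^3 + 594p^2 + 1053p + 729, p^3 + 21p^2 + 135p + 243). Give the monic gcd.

By polynomial division,
  p^5 + 21p^4 + 162p^3 + 594p^2 + 1053p + 729 = (p^2 + 27)(p^3 + 21p^2 + 135p + 243) + (-216p^2 - 2592p - 5832)
  p^3 + 21p^2 + 135p + 243 = (-(1/216)p - 1/24)(-216p^2 - 2592p - 5832) + (0)
Last nonzero remainder: -216p^2 - 2592p - 5832. Dividing through by -216 gives the monic gcd p^2 + 12p + 27.

p^2 + 12p + 27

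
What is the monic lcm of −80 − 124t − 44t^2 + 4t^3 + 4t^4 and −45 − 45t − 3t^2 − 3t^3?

Apply the Euclidean algorithm:
  4t^4 + 4t^3 − 44t^2 − 124t − 80 = (−(4/3)t)(−3t^3 − 3t^2 − 45t − 45) + (−104t^2 − 184t − 80)
  −3t^3 − 3t^2 − 45t − 45 = ((3/104)t − 15/676)(−104t^2 − 184t − 80) + (−(7905/169)t − 7905/169)
  −104t^2 − 184t − 80 = ((17576/7905)t + 2704/1581)(−(7905/169)t − 7905/169) + (0)
Last nonzero remainder: −(7905/169)t − 7905/169. Dividing through by −7905/169 gives the monic gcd t + 1.
Then lcm(f, g) = f·g / gcd(f, g); expanding and making the result monic gives the answer.

−300 − 465t − 185t^2 − 16t^3 + 4t^4 + t^5 + t^6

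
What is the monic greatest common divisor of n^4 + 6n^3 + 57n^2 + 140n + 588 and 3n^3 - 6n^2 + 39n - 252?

n^2 + 2n + 21

Euclidean algorithm in ℚ[n]:
  n^4 + 6n^3 + 57n^2 + 140n + 588 = ((1/3)n + 8/3)(3n^3 - 6n^2 + 39n - 252) + (60n^2 + 120n + 1260)
  3n^3 - 6n^2 + 39n - 252 = ((1/20)n - 1/5)(60n^2 + 120n + 1260) + (0)
Last nonzero remainder: 60n^2 + 120n + 1260. Dividing through by 60 gives the monic gcd n^2 + 2n + 21.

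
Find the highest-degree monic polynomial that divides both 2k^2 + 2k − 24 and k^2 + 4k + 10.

Apply the Euclidean algorithm:
  2k^2 + 2k − 24 = (2)(k^2 + 4k + 10) + (−6k − 44)
  k^2 + 4k + 10 = (−(1/6)k + 5/9)(−6k − 44) + (310/9)
  −6k − 44 = (−(27/155)k − 198/155)(310/9) + (0)
The last nonzero remainder is the constant 310/9, so the polynomials are coprime and gcd = 1.

1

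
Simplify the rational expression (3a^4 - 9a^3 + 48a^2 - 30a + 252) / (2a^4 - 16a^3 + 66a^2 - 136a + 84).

Euclidean algorithm in ℚ[a]:
  3a^4 - 9a^3 + 48a^2 - 30a + 252 = (3/2)(2a^4 - 16a^3 + 66a^2 - 136a + 84) + (15a^3 - 51a^2 + 174a + 126)
  2a^4 - 16a^3 + 66a^2 - 136a + 84 = ((2/15)a - 46/75)(15a^3 - 51a^2 + 174a + 126) + ((288/25)a^2 - (1152/25)a + 4032/25)
  15a^3 - 51a^2 + 174a + 126 = ((125/96)a + 25/32)((288/25)a^2 - (1152/25)a + 4032/25) + (0)
Last nonzero remainder: (288/25)a^2 - (1152/25)a + 4032/25. Dividing through by 288/25 gives the monic gcd a^2 - 4a + 14.
Cancel a^2 - 4a + 14 from numerator and denominator to get the reduced form.

(3a^2 + 3a + 18)/(2a^2 - 8a + 6)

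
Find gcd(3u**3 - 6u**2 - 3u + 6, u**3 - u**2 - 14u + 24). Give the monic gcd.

u - 2

Apply the Euclidean algorithm:
  3u**3 - 6u**2 - 3u + 6 = (3)(u**3 - u**2 - 14u + 24) + (-3u**2 + 39u - 66)
  u**3 - u**2 - 14u + 24 = (-(1/3)u - 4)(-3u**2 + 39u - 66) + (120u - 240)
  -3u**2 + 39u - 66 = (-(1/40)u + 11/40)(120u - 240) + (0)
Last nonzero remainder: 120u - 240. Dividing through by 120 gives the monic gcd u - 2.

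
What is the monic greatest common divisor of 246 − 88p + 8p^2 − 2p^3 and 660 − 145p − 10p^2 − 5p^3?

−3 + p

By polynomial division,
  −2p^3 + 8p^2 − 88p + 246 = (2/5)(−5p^3 − 10p^2 − 145p + 660) + (12p^2 − 30p − 18)
  −5p^3 − 10p^2 − 145p + 660 = (−(5/12)p − 15/8)(12p^2 − 30p − 18) + (−(835/4)p + 2505/4)
  12p^2 − 30p − 18 = (−(48/835)p − 24/835)(−(835/4)p + 2505/4) + (0)
Last nonzero remainder: −(835/4)p + 2505/4. Dividing through by −835/4 gives the monic gcd p − 3.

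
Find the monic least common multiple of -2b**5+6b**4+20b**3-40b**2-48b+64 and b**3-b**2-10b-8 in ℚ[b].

b**6-2b**5-13b**4+10b**3+44b**2-8b-32

Euclidean algorithm in ℚ[b]:
  -2b**5+6b**4+20b**3-40b**2-48b+64 = (-2b**2+4b+4)(b**3-b**2-10b-8) + (-12b**2+24b+96)
  b**3-b**2-10b-8 = (-(1/12)b-1/12)(-12b**2+24b+96) + (0)
Last nonzero remainder: -12b**2+24b+96. Dividing through by -12 gives the monic gcd b**2-2b-8.
Then lcm(f, g) = f·g / gcd(f, g); expanding and making the result monic gives the answer.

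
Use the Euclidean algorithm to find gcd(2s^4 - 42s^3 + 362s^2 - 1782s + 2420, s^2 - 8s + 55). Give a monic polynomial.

s^2 - 8s + 55

Apply the Euclidean algorithm:
  2s^4 - 42s^3 + 362s^2 - 1782s + 2420 = (2s^2 - 26s + 44)(s^2 - 8s + 55) + (0)
The last nonzero remainder s^2 - 8s + 55 is already monic.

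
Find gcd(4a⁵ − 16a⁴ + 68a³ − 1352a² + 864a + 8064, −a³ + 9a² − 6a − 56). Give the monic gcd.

By polynomial division,
  4a⁵ − 16a⁴ + 68a³ − 1352a² + 864a + 8064 = (−4a² − 20a − 224)(−a³ + 9a² − 6a − 56) + (320a² − 1600a − 4480)
  −a³ + 9a² − 6a − 56 = (−(1/320)a + 1/80)(320a² − 1600a − 4480) + (0)
Last nonzero remainder: 320a² − 1600a − 4480. Dividing through by 320 gives the monic gcd a² − 5a − 14.

a² − 5a − 14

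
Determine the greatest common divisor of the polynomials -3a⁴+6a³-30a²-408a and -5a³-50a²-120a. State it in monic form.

Apply the Euclidean algorithm:
  -3a⁴+6a³-30a²-408a = ((3/5)a-36/5)(-5a³-50a²-120a) + (-318a²-1272a)
  -5a³-50a²-120a = ((5/318)a+5/53)(-318a²-1272a) + (0)
Last nonzero remainder: -318a²-1272a. Dividing through by -318 gives the monic gcd a²+4a.

a²+4a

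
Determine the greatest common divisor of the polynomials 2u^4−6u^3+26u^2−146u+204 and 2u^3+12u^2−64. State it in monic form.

Repeated division with remainder:
  2u^4−6u^3+26u^2−146u+204 = (u−9)(2u^3+12u^2−64) + (134u^2−82u−372)
  2u^3+12u^2−64 = ((1/67)u+443/4489)(134u^2−82u−372) + ((61250/4489)u−122500/4489)
  134u^2−82u−372 = ((300763/30625)u+417477/30625)((61250/4489)u−122500/4489) + (0)
Last nonzero remainder: (61250/4489)u−122500/4489. Dividing through by 61250/4489 gives the monic gcd u−2.

u−2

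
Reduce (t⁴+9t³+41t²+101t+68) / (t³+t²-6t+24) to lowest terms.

Repeated division with remainder:
  t⁴+9t³+41t²+101t+68 = (t+8)(t³+t²-6t+24) + (39t²+125t-124)
  t³+t²-6t+24 = ((1/39)t-86/1521)(39t²+125t-124) + ((6460/1521)t+25840/1521)
  39t²+125t-124 = ((59319/6460)t-47151/6460)((6460/1521)t+25840/1521) + (0)
Last nonzero remainder: (6460/1521)t+25840/1521. Dividing through by 6460/1521 gives the monic gcd t+4.
Cancel t+4 from numerator and denominator to get the reduced form.

(t³+5t²+21t+17)/(t²-3t+6)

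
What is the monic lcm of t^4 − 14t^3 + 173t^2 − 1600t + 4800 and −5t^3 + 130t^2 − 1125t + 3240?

Repeated division with remainder:
  t^4 − 14t^3 + 173t^2 − 1600t + 4800 = (−(1/5)t − 12/5)(−5t^3 + 130t^2 − 1125t + 3240) + (260t^2 − 3652t + 12576)
  −5t^3 + 130t^2 − 1125t + 3240 = (−(1/52)t + 777/3380)(260t^2 − 3652t + 12576) + (−(36864/845)t + 294912/845)
  260t^2 − 3652t + 12576 = (−(54925/9216)t + 110695/3072)(−(36864/845)t + 294912/845) + (0)
Last nonzero remainder: −(36864/845)t + 294912/845. Dividing through by −36864/845 gives the monic gcd t − 8.
Then lcm(f, g) = f·g / gcd(f, g); expanding and making the result monic gives the answer.

t^6 − 32t^5 + 506t^4 − 5848t^3 + 47613t^2 − 216000t + 388800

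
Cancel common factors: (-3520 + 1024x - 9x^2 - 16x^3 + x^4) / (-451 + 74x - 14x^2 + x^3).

(320 - 64x - 5x^2 + x^3)/(41 - 3x + x^2)

Apply the Euclidean algorithm:
  x^4 - 16x^3 - 9x^2 + 1024x - 3520 = (x - 2)(x^3 - 14x^2 + 74x - 451) + (-111x^2 + 1623x - 4422)
  x^3 - 14x^2 + 74x - 451 = (-(1/111)x - 23/4107)(-111x^2 + 1623x - 4422) + ((59211/1369)x - 651321/1369)
  -111x^2 + 1623x - 4422 = (-(50653/19737)x + 183446/19737)((59211/1369)x - 651321/1369) + (0)
Last nonzero remainder: (59211/1369)x - 651321/1369. Dividing through by 59211/1369 gives the monic gcd x - 11.
Cancel x - 11 from numerator and denominator to get the reduced form.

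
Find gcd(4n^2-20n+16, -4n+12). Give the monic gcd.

1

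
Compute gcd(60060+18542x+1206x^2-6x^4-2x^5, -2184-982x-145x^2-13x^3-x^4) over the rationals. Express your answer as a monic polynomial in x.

546+109x+9x^2+x^3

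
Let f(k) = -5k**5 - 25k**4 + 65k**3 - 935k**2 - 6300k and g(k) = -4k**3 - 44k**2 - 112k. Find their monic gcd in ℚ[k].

k**2 + 7k

Euclidean algorithm in ℚ[k]:
  -5k**5 - 25k**4 + 65k**3 - 935k**2 - 6300k = ((5/4)k**2 - (15/2)k + 125/4)(-4k**3 - 44k**2 - 112k) + (-400k**2 - 2800k)
  -4k**3 - 44k**2 - 112k = ((1/100)k + 1/25)(-400k**2 - 2800k) + (0)
Last nonzero remainder: -400k**2 - 2800k. Dividing through by -400 gives the monic gcd k**2 + 7k.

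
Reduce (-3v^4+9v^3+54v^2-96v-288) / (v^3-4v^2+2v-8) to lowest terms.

Repeated division with remainder:
  -3v^4+9v^3+54v^2-96v-288 = (-3v-3)(v^3-4v^2+2v-8) + (48v^2-114v-312)
  v^3-4v^2+2v-8 = ((1/48)v-13/384)(48v^2-114v-312) + ((297/64)v-297/16)
  48v^2-114v-312 = ((1024/99)v+1664/99)((297/64)v-297/16) + (0)
Last nonzero remainder: (297/64)v-297/16. Dividing through by 297/64 gives the monic gcd v-4.
Cancel v-4 from numerator and denominator to get the reduced form.

(-3v^3-3v^2+42v+72)/(v^2+2)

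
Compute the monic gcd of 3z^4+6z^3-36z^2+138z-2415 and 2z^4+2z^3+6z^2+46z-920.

z^2+23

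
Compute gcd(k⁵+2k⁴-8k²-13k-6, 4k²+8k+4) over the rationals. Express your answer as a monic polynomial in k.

k²+2k+1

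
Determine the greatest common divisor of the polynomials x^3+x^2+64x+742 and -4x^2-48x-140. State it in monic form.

x+7

Euclidean algorithm in ℚ[x]:
  x^3+x^2+64x+742 = (-(1/4)x+11/4)(-4x^2-48x-140) + (161x+1127)
  -4x^2-48x-140 = (-(4/161)x-20/161)(161x+1127) + (0)
Last nonzero remainder: 161x+1127. Dividing through by 161 gives the monic gcd x+7.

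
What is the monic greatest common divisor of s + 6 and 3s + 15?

By polynomial division,
  s + 6 = (1/3)(3s + 15) + (1)
  3s + 15 = (3s + 15)(1) + (0)
The last nonzero remainder is the constant 1, so the polynomials are coprime and gcd = 1.

1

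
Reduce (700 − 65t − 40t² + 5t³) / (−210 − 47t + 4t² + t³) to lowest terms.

(−100 − 5t + 5t²)/(30 + 11t + t²)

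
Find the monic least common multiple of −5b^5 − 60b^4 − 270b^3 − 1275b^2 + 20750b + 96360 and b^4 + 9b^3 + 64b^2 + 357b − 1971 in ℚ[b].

b^7 + 18b^6 + 99b^5 + 255b^4 − 4078b^3 − 51057b^2 − 3582b + 520344

Repeated division with remainder:
  −5b^5 − 60b^4 − 270b^3 − 1275b^2 + 20750b + 96360 = (−5b − 15)(b^4 + 9b^3 + 64b^2 + 357b − 1971) + (185b^3 + 1470b^2 + 16250b + 66795)
  b^4 + 9b^3 + 64b^2 + 357b − 1971 = ((1/185)b + 39/6845)(185b^3 + 1470b^2 + 16250b + 66795) + (−(44100/1369)b^2 − (132300/1369)b − 3219300/1369)
  185b^3 + 1470b^2 + 16250b + 66795 = (−(50653/8820)b − 83509/2940)(−(44100/1369)b^2 − (132300/1369)b − 3219300/1369) + (0)
Last nonzero remainder: −(44100/1369)b^2 − (132300/1369)b − 3219300/1369. Dividing through by −44100/1369 gives the monic gcd b^2 + 3b + 73.
Then lcm(f, g) = f·g / gcd(f, g); expanding and making the result monic gives the answer.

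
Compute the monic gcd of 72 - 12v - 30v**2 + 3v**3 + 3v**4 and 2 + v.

2 + v

Apply the Euclidean algorithm:
  3v**4 + 3v**3 - 30v**2 - 12v + 72 = (3v**3 - 3v**2 - 24v + 36)(v + 2) + (0)
The last nonzero remainder v + 2 is already monic.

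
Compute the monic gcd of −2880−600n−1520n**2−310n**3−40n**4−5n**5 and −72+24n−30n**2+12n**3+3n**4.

Apply the Euclidean algorithm:
  −5n**5−40n**4−310n**3−1520n**2−600n−2880 = (−(5/3)n−20/3)(3n**4+12n**3−30n**2+24n−72) + (−280n**3−1680n**2−560n−3360)
  3n**4+12n**3−30n**2+24n−72 = (−(3/280)n+3/140)(−280n**3−1680n**2−560n−3360) + (0)
Last nonzero remainder: −280n**3−1680n**2−560n−3360. Dividing through by −280 gives the monic gcd n**3+6n**2+2n+12.

12+2n+6n**2+n**3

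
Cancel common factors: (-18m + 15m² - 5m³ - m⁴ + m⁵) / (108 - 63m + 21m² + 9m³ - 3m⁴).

Apply the Euclidean algorithm:
  m⁵ - m⁴ - 5m³ + 15m² - 18m = (-(1/3)m - 2/3)(-3m⁴ + 9m³ + 21m² - 63m + 108) + (8m³ + 8m² - 24m + 72)
  -3m⁴ + 9m³ + 21m² - 63m + 108 = (-(3/8)m + 3/2)(8m³ + 8m² - 24m + 72) + (0)
Last nonzero remainder: 8m³ + 8m² - 24m + 72. Dividing through by 8 gives the monic gcd m³ + m² - 3m + 9.
Cancel m³ + m² - 3m + 9 from numerator and denominator to get the reduced form.

(2m - m²)/(-12 + 3m)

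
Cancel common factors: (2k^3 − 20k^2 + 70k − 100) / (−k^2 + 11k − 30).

(−2k^2 + 10k − 20)/(k − 6)

By polynomial division,
  2k^3 − 20k^2 + 70k − 100 = (−2k − 2)(−k^2 + 11k − 30) + (32k − 160)
  −k^2 + 11k − 30 = (−(1/32)k + 3/16)(32k − 160) + (0)
Last nonzero remainder: 32k − 160. Dividing through by 32 gives the monic gcd k − 5.
Cancel k − 5 from numerator and denominator to get the reduced form.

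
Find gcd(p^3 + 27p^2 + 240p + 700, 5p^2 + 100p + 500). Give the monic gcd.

p^2 + 20p + 100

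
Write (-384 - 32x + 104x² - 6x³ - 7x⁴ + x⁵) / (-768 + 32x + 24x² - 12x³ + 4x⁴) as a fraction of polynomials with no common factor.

By polynomial division,
  x⁵ - 7x⁴ - 6x³ + 104x² - 32x - 384 = ((1/4)x - 1)(4x⁴ - 12x³ + 24x² + 32x - 768) + (-24x³ + 120x² + 192x - 1152)
  4x⁴ - 12x³ + 24x² + 32x - 768 = (-(1/6)x - 1/3)(-24x³ + 120x² + 192x - 1152) + (96x² - 96x - 1152)
  -24x³ + 120x² + 192x - 1152 = (-(1/4)x + 1)(96x² - 96x - 1152) + (0)
Last nonzero remainder: 96x² - 96x - 1152. Dividing through by 96 gives the monic gcd x² - x - 12.
Cancel x² - x - 12 from numerator and denominator to get the reduced form.

(32 - 6x² + x³)/(64 - 8x + 4x²)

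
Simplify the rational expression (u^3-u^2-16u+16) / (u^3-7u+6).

(u^2-16)/(u^2+u-6)

Apply the Euclidean algorithm:
  u^3-u^2-16u+16 = (u^3-7u+6) + (-u^2-9u+10)
  u^3-7u+6 = (-u+9)(-u^2-9u+10) + (84u-84)
  -u^2-9u+10 = (-(1/84)u-5/42)(84u-84) + (0)
Last nonzero remainder: 84u-84. Dividing through by 84 gives the monic gcd u-1.
Cancel u-1 from numerator and denominator to get the reduced form.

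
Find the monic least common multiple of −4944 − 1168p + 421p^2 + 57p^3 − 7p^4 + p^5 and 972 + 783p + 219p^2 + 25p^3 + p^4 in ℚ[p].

−400464 − 183600p + 8133p^2 + 11027p^3 + 880p^4 + 12p^5 + 11p^6 + p^7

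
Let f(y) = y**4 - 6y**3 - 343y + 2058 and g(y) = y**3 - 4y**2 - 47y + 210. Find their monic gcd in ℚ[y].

y - 6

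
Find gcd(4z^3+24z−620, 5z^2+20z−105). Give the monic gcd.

1

Repeated division with remainder:
  4z^3+24z−620 = ((4/5)z−16/5)(5z^2+20z−105) + (172z−956)
  5z^2+20z−105 = ((5/172)z+2055/7396)(172z−956) + (297000/1849)
  172z−956 = ((79507/74250)z−441911/74250)(297000/1849) + (0)
The last nonzero remainder is the constant 297000/1849, so the polynomials are coprime and gcd = 1.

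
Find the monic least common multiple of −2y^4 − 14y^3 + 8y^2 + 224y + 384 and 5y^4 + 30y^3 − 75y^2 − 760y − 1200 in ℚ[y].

y^5 + 2y^4 − 39y^3 − 92y^2 + 368y + 960

Repeated division with remainder:
  −2y^4 − 14y^3 + 8y^2 + 224y + 384 = (−2/5)(5y^4 + 30y^3 − 75y^2 − 760y − 1200) + (−2y^3 − 22y^2 − 80y − 96)
  5y^4 + 30y^3 − 75y^2 − 760y − 1200 = (−(5/2)y + 25/2)(−2y^3 − 22y^2 − 80y − 96) + (0)
Last nonzero remainder: −2y^3 − 22y^2 − 80y − 96. Dividing through by −2 gives the monic gcd y^3 + 11y^2 + 40y + 48.
Then lcm(f, g) = f·g / gcd(f, g); expanding and making the result monic gives the answer.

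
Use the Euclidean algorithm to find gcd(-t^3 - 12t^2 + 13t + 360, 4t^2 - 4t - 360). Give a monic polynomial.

t + 9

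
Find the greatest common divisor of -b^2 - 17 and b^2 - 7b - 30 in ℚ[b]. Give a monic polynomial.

Apply the Euclidean algorithm:
  -b^2 - 17 = (-1)(b^2 - 7b - 30) + (-7b - 47)
  b^2 - 7b - 30 = (-(1/7)b + 96/49)(-7b - 47) + (3042/49)
  -7b - 47 = (-(343/3042)b - 2303/3042)(3042/49) + (0)
The last nonzero remainder is the constant 3042/49, so the polynomials are coprime and gcd = 1.

1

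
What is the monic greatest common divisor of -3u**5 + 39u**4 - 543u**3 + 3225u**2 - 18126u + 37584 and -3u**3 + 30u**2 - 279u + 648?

Repeated division with remainder:
  -3u**5 + 39u**4 - 543u**3 + 3225u**2 - 18126u + 37584 = (u**2 - 3u + 58)(-3u**3 + 30u**2 - 279u + 648) + (0)
Last nonzero remainder: -3u**3 + 30u**2 - 279u + 648. Dividing through by -3 gives the monic gcd u**3 - 10u**2 + 93u - 216.

u**3 - 10u**2 + 93u - 216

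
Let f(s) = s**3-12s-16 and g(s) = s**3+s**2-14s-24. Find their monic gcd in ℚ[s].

s**2-2s-8

Apply the Euclidean algorithm:
  s**3-12s-16 = (s**3+s**2-14s-24) + (-s**2+2s+8)
  s**3+s**2-14s-24 = (-s-3)(-s**2+2s+8) + (0)
Last nonzero remainder: -s**2+2s+8. Dividing through by -1 gives the monic gcd s**2-2s-8.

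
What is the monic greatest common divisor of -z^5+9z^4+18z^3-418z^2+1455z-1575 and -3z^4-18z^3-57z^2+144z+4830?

Repeated division with remainder:
  -z^5+9z^4+18z^3-418z^2+1455z-1575 = ((1/3)z-5)(-3z^4-18z^3-57z^2+144z+4830) + (-53z^3-751z^2+565z+22575)
  -3z^4-18z^3-57z^2+144z+4830 = ((3/53)z-1299/2809)(-53z^3-751z^2+565z+22575) + (-(1225497/2809)z^2-(2450994/2809)z+42892395/2809)
  -53z^3-751z^2+565z+22575 = ((148877/1225497)z+603935/408499)(-(1225497/2809)z^2-(2450994/2809)z+42892395/2809) + (0)
Last nonzero remainder: -(1225497/2809)z^2-(2450994/2809)z+42892395/2809. Dividing through by -1225497/2809 gives the monic gcd z^2+2z-35.

z^2+2z-35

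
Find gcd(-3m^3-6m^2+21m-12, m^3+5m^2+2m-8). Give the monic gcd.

m^2+3m-4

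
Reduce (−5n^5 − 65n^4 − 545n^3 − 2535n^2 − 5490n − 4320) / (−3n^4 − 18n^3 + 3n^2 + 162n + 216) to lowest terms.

(5n^3 + 40n^2 + 315n + 720)/(3n^2 + 3n − 36)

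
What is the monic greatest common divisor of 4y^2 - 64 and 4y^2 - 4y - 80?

y + 4

Apply the Euclidean algorithm:
  4y^2 - 64 = (4y^2 - 4y - 80) + (4y + 16)
  4y^2 - 4y - 80 = (y - 5)(4y + 16) + (0)
Last nonzero remainder: 4y + 16. Dividing through by 4 gives the monic gcd y + 4.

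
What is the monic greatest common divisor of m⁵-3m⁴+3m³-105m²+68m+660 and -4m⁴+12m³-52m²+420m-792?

m³+13m-66

Repeated division with remainder:
  m⁵-3m⁴+3m³-105m²+68m+660 = (-(1/4)m)(-4m⁴+12m³-52m²+420m-792) + (-10m³-130m+660)
  -4m⁴+12m³-52m²+420m-792 = ((2/5)m-6/5)(-10m³-130m+660) + (0)
Last nonzero remainder: -10m³-130m+660. Dividing through by -10 gives the monic gcd m³+13m-66.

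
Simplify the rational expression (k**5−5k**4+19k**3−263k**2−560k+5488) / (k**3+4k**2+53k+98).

(k**3−7k**2−16k+112)/(k+2)

By polynomial division,
  k**5−5k**4+19k**3−263k**2−560k+5488 = (k**2−9k+2)(k**3+4k**2+53k+98) + (108k**2+216k+5292)
  k**3+4k**2+53k+98 = ((1/108)k+1/54)(108k**2+216k+5292) + (0)
Last nonzero remainder: 108k**2+216k+5292. Dividing through by 108 gives the monic gcd k**2+2k+49.
Cancel k**2+2k+49 from numerator and denominator to get the reduced form.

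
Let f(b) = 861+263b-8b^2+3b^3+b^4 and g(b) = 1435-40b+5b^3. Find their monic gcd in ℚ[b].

Apply the Euclidean algorithm:
  b^4+3b^3-8b^2+263b+861 = ((1/5)b+3/5)(5b^3-40b+1435) + (0)
Last nonzero remainder: 5b^3-40b+1435. Dividing through by 5 gives the monic gcd b^3-8b+287.

287-8b+b^3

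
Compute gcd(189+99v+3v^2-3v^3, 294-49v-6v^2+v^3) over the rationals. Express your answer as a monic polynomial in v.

-7+v

Repeated division with remainder:
  -3v^3+3v^2+99v+189 = (-3)(v^3-6v^2-49v+294) + (-15v^2-48v+1071)
  v^3-6v^2-49v+294 = (-(1/15)v+46/75)(-15v^2-48v+1071) + ((1296/25)v-9072/25)
  -15v^2-48v+1071 = (-(125/432)v-425/144)((1296/25)v-9072/25) + (0)
Last nonzero remainder: (1296/25)v-9072/25. Dividing through by 1296/25 gives the monic gcd v-7.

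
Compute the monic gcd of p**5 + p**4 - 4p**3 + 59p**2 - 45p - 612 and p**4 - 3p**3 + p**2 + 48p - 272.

p**3 + p**2 + 5p + 68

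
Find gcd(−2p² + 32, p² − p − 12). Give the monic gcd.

By polynomial division,
  −2p² + 32 = (−2)(p² − p − 12) + (−2p + 8)
  p² − p − 12 = (−(1/2)p − 3/2)(−2p + 8) + (0)
Last nonzero remainder: −2p + 8. Dividing through by −2 gives the monic gcd p − 4.

p − 4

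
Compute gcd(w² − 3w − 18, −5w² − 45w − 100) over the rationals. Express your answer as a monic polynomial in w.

1

Apply the Euclidean algorithm:
  w² − 3w − 18 = (−1/5)(−5w² − 45w − 100) + (−12w − 38)
  −5w² − 45w − 100 = ((5/12)w + 175/72)(−12w − 38) + (−275/36)
  −12w − 38 = ((432/275)w + 1368/275)(−275/36) + (0)
The last nonzero remainder is the constant −275/36, so the polynomials are coprime and gcd = 1.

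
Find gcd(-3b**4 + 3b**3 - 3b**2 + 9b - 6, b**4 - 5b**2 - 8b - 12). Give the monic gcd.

Repeated division with remainder:
  -3b**4 + 3b**3 - 3b**2 + 9b - 6 = (-3)(b**4 - 5b**2 - 8b - 12) + (3b**3 - 18b**2 - 15b - 42)
  b**4 - 5b**2 - 8b - 12 = ((1/3)b + 2)(3b**3 - 18b**2 - 15b - 42) + (36b**2 + 36b + 72)
  3b**3 - 18b**2 - 15b - 42 = ((1/12)b - 7/12)(36b**2 + 36b + 72) + (0)
Last nonzero remainder: 36b**2 + 36b + 72. Dividing through by 36 gives the monic gcd b**2 + b + 2.

b**2 + b + 2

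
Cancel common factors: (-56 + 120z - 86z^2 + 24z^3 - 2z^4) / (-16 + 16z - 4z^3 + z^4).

By polynomial division,
  -2z^4 + 24z^3 - 86z^2 + 120z - 56 = (-2)(z^4 - 4z^3 + 16z - 16) + (16z^3 - 86z^2 + 152z - 88)
  z^4 - 4z^3 + 16z - 16 = ((1/16)z + 11/128)(16z^3 - 86z^2 + 152z - 88) + (-(135/64)z^2 + (135/16)z - 135/16)
  16z^3 - 86z^2 + 152z - 88 = (-(1024/135)z + 1408/135)(-(135/64)z^2 + (135/16)z - 135/16) + (0)
Last nonzero remainder: -(135/64)z^2 + (135/16)z - 135/16. Dividing through by -135/64 gives the monic gcd z^2 - 4z + 4.
Cancel z^2 - 4z + 4 from numerator and denominator to get the reduced form.

(-14 + 16z - 2z^2)/(-4 + z^2)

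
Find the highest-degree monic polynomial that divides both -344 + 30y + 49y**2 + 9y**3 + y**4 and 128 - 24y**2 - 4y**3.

-8 + 2y + y**2

Repeated division with remainder:
  y**4 + 9y**3 + 49y**2 + 30y - 344 = (-(1/4)y - 3/4)(-4y**3 - 24y**2 + 128) + (31y**2 + 62y - 248)
  -4y**3 - 24y**2 + 128 = (-(4/31)y - 16/31)(31y**2 + 62y - 248) + (0)
Last nonzero remainder: 31y**2 + 62y - 248. Dividing through by 31 gives the monic gcd y**2 + 2y - 8.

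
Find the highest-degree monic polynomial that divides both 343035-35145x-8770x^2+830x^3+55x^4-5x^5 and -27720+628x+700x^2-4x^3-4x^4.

693-85x-9x^2+x^3

Repeated division with remainder:
  -5x^5+55x^4+830x^3-8770x^2-35145x+343035 = ((5/4)x-15)(-4x^4-4x^3+700x^2+628x-27720) + (-105x^3+945x^2+8925x-72765)
  -4x^4-4x^3+700x^2+628x-27720 = ((4/105)x+8/21)(-105x^3+945x^2+8925x-72765) + (0)
Last nonzero remainder: -105x^3+945x^2+8925x-72765. Dividing through by -105 gives the monic gcd x^3-9x^2-85x+693.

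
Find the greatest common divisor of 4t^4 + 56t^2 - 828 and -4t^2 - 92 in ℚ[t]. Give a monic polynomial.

t^2 + 23

Repeated division with remainder:
  4t^4 + 56t^2 - 828 = (-t^2 + 9)(-4t^2 - 92) + (0)
Last nonzero remainder: -4t^2 - 92. Dividing through by -4 gives the monic gcd t^2 + 23.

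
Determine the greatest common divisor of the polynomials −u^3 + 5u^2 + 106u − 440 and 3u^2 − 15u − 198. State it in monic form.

u − 11

Apply the Euclidean algorithm:
  −u^3 + 5u^2 + 106u − 440 = (−(1/3)u)(3u^2 − 15u − 198) + (40u − 440)
  3u^2 − 15u − 198 = ((3/40)u + 9/20)(40u − 440) + (0)
Last nonzero remainder: 40u − 440. Dividing through by 40 gives the monic gcd u − 11.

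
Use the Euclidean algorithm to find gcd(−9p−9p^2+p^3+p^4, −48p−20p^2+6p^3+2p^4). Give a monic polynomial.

−3p+p^2

By polynomial division,
  p^4+p^3−9p^2−9p = (1/2)(2p^4+6p^3−20p^2−48p) + (−2p^3+p^2+15p)
  2p^4+6p^3−20p^2−48p = (−p−7/2)(−2p^3+p^2+15p) + (−(3/2)p^2+(9/2)p)
  −2p^3+p^2+15p = ((4/3)p+10/3)(−(3/2)p^2+(9/2)p) + (0)
Last nonzero remainder: −(3/2)p^2+(9/2)p. Dividing through by −3/2 gives the monic gcd p^2−3p.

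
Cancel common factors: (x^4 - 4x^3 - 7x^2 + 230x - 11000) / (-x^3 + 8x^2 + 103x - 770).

Euclidean algorithm in ℚ[x]:
  x^4 - 4x^3 - 7x^2 + 230x - 11000 = (-x - 4)(-x^3 + 8x^2 + 103x - 770) + (128x^2 - 128x - 14080)
  -x^3 + 8x^2 + 103x - 770 = (-(1/128)x + 7/128)(128x^2 - 128x - 14080) + (0)
Last nonzero remainder: 128x^2 - 128x - 14080. Dividing through by 128 gives the monic gcd x^2 - x - 110.
Cancel x^2 - x - 110 from numerator and denominator to get the reduced form.

(-x^2 + 3x - 100)/(x - 7)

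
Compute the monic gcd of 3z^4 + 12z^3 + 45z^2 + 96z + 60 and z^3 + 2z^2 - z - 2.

By polynomial division,
  3z^4 + 12z^3 + 45z^2 + 96z + 60 = (3z + 6)(z^3 + 2z^2 - z - 2) + (36z^2 + 108z + 72)
  z^3 + 2z^2 - z - 2 = ((1/36)z - 1/36)(36z^2 + 108z + 72) + (0)
Last nonzero remainder: 36z^2 + 108z + 72. Dividing through by 36 gives the monic gcd z^2 + 3z + 2.

z^2 + 3z + 2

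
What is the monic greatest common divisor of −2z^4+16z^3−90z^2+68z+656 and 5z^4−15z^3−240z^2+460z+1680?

Apply the Euclidean algorithm:
  −2z^4+16z^3−90z^2+68z+656 = (−2/5)(5z^4−15z^3−240z^2+460z+1680) + (10z^3−186z^2+252z+1328)
  5z^4−15z^3−240z^2+460z+1680 = ((1/2)z+39/5)(10z^3−186z^2+252z+1328) + ((5424/5)z^2−(10848/5)z−43392/5)
  10z^3−186z^2+252z+1328 = ((25/2712)z−415/2712)((5424/5)z^2−(10848/5)z−43392/5) + (0)
Last nonzero remainder: (5424/5)z^2−(10848/5)z−43392/5. Dividing through by 5424/5 gives the monic gcd z^2−2z−8.

z^2−2z−8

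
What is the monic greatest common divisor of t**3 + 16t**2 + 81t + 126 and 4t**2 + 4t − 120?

Apply the Euclidean algorithm:
  t**3 + 16t**2 + 81t + 126 = ((1/4)t + 15/4)(4t**2 + 4t − 120) + (96t + 576)
  4t**2 + 4t − 120 = ((1/24)t − 5/24)(96t + 576) + (0)
Last nonzero remainder: 96t + 576. Dividing through by 96 gives the monic gcd t + 6.

t + 6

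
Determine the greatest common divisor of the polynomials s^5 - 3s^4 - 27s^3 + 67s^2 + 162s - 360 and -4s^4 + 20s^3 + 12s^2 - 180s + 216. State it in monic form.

Euclidean algorithm in ℚ[s]:
  s^5 - 3s^4 - 27s^3 + 67s^2 + 162s - 360 = (-(1/4)s - 1/2)(-4s^4 + 20s^3 + 12s^2 - 180s + 216) + (-14s^3 + 28s^2 + 126s - 252)
  -4s^4 + 20s^3 + 12s^2 - 180s + 216 = ((2/7)s - 6/7)(-14s^3 + 28s^2 + 126s - 252) + (0)
Last nonzero remainder: -14s^3 + 28s^2 + 126s - 252. Dividing through by -14 gives the monic gcd s^3 - 2s^2 - 9s + 18.

s^3 - 2s^2 - 9s + 18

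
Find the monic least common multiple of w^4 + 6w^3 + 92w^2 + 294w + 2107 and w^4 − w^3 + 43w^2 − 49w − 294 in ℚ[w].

w^6 + 5w^5 + 80w^4 + 166w^3 + 1261w^2 − 3871w − 12642

By polynomial division,
  w^4 + 6w^3 + 92w^2 + 294w + 2107 = (w^4 − w^3 + 43w^2 − 49w − 294) + (7w^3 + 49w^2 + 343w + 2401)
  w^4 − w^3 + 43w^2 − 49w − 294 = ((1/7)w − 8/7)(7w^3 + 49w^2 + 343w + 2401) + (50w^2 + 2450)
  7w^3 + 49w^2 + 343w + 2401 = ((7/50)w + 49/50)(50w^2 + 2450) + (0)
Last nonzero remainder: 50w^2 + 2450. Dividing through by 50 gives the monic gcd w^2 + 49.
Then lcm(f, g) = f·g / gcd(f, g); expanding and making the result monic gives the answer.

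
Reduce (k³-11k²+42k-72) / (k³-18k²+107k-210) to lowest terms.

(k²-5k+12)/(k²-12k+35)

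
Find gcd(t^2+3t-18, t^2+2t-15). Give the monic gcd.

t-3

Euclidean algorithm in ℚ[t]:
  t^2+3t-18 = (t^2+2t-15) + (t-3)
  t^2+2t-15 = (t+5)(t-3) + (0)
The last nonzero remainder t-3 is already monic.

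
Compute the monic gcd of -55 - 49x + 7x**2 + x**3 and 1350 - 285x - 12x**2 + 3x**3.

-5 + x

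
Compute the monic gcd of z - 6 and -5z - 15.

By polynomial division,
  z - 6 = (-1/5)(-5z - 15) + (-9)
  -5z - 15 = ((5/9)z + 5/3)(-9) + (0)
The last nonzero remainder is the constant -9, so the polynomials are coprime and gcd = 1.

1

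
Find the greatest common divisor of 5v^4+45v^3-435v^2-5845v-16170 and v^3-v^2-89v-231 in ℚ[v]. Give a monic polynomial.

v^2-4v-77

By polynomial division,
  5v^4+45v^3-435v^2-5845v-16170 = (5v+50)(v^3-v^2-89v-231) + (60v^2-240v-4620)
  v^3-v^2-89v-231 = ((1/60)v+1/20)(60v^2-240v-4620) + (0)
Last nonzero remainder: 60v^2-240v-4620. Dividing through by 60 gives the monic gcd v^2-4v-77.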